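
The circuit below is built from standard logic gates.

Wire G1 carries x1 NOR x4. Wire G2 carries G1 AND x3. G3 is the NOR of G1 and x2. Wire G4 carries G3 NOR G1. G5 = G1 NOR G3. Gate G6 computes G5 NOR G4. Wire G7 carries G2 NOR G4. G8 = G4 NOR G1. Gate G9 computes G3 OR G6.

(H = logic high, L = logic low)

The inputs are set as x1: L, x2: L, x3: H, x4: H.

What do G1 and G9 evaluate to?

G1 = L; G9 = H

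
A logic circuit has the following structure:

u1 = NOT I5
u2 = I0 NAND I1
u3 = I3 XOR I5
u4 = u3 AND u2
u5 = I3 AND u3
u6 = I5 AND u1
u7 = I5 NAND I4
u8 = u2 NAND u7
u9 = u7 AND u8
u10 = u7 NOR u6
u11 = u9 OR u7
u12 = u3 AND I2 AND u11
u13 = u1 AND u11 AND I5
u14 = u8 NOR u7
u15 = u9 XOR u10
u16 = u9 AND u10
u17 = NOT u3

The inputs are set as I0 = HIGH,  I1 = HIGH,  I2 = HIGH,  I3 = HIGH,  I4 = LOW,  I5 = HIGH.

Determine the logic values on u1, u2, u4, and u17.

u1 = NOT I5 = NOT HIGH = LOW
u2 = I0 NAND I1 = HIGH NAND HIGH = LOW
u3 = I3 XOR I5 = HIGH XOR HIGH = LOW
u4 = u3 AND u2 = LOW AND LOW = LOW
u17 = NOT u3 = NOT LOW = HIGH

u1 = LOW, u2 = LOW, u4 = LOW, u17 = HIGH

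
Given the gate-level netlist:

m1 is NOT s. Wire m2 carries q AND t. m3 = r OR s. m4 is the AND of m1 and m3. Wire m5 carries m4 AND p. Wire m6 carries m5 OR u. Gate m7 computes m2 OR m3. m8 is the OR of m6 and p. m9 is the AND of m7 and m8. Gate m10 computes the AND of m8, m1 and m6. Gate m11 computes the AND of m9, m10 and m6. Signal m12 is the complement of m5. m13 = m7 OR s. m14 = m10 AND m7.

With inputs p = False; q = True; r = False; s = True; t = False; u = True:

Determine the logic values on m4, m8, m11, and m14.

m1 = NOT s = NOT True = False
m2 = q AND t = True AND False = False
m3 = r OR s = False OR True = True
m4 = m1 AND m3 = False AND True = False
m5 = m4 AND p = False AND False = False
m6 = m5 OR u = False OR True = True
m7 = m2 OR m3 = False OR True = True
m8 = m6 OR p = True OR False = True
m9 = m7 AND m8 = True AND True = True
m10 = m8 AND m1 AND m6 = True AND False AND True = False
m11 = m9 AND m10 AND m6 = True AND False AND True = False
m14 = m10 AND m7 = False AND True = False

m4 = False, m8 = True, m11 = False, m14 = False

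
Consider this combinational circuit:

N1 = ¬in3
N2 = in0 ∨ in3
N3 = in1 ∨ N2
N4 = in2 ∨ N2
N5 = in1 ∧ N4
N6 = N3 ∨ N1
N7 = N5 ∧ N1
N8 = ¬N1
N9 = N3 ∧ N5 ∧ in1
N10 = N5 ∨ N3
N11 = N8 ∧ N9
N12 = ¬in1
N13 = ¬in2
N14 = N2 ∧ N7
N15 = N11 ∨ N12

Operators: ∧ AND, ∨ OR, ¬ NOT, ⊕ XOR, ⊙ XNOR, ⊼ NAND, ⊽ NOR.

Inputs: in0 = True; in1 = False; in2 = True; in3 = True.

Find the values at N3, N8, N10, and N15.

N3 = True; N8 = True; N10 = True; N15 = True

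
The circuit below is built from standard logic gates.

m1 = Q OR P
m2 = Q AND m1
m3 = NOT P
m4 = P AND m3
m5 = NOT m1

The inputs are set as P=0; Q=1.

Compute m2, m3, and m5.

m2 = 1; m3 = 1; m5 = 0

m1 = Q OR P = 1 OR 0 = 1
m2 = Q AND m1 = 1 AND 1 = 1
m3 = NOT P = NOT 0 = 1
m5 = NOT m1 = NOT 1 = 0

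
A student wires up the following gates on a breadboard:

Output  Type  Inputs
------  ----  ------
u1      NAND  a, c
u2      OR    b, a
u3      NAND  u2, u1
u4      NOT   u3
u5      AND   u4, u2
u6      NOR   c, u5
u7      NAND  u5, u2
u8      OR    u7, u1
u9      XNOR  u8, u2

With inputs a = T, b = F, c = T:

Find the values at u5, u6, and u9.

u5 = F, u6 = F, u9 = T

u1 = a NAND c = T NAND T = F
u2 = b OR a = F OR T = T
u3 = u2 NAND u1 = T NAND F = T
u4 = NOT u3 = NOT T = F
u5 = u4 AND u2 = F AND T = F
u6 = c NOR u5 = T NOR F = F
u7 = u5 NAND u2 = F NAND T = T
u8 = u7 OR u1 = T OR F = T
u9 = u8 XNOR u2 = T XNOR T = T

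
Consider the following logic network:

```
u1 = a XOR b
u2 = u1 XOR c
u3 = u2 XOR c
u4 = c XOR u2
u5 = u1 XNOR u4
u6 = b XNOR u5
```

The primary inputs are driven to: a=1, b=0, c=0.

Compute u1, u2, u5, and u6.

u1 = a XOR b = 1 XOR 0 = 1
u2 = u1 XOR c = 1 XOR 0 = 1
u4 = c XOR u2 = 0 XOR 1 = 1
u5 = u1 XNOR u4 = 1 XNOR 1 = 1
u6 = b XNOR u5 = 0 XNOR 1 = 0

u1 = 1  u2 = 1  u5 = 1  u6 = 0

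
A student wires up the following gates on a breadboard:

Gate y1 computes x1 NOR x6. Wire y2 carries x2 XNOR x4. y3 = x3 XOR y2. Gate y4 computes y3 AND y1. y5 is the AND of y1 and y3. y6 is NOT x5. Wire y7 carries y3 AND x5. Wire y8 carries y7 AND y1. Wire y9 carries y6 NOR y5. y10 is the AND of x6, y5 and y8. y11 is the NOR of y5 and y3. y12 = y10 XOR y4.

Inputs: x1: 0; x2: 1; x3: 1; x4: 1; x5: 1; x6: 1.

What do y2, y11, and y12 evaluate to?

y1 = x1 NOR x6 = 0 NOR 1 = 0
y2 = x2 XNOR x4 = 1 XNOR 1 = 1
y3 = x3 XOR y2 = 1 XOR 1 = 0
y4 = y3 AND y1 = 0 AND 0 = 0
y5 = y1 AND y3 = 0 AND 0 = 0
y7 = y3 AND x5 = 0 AND 1 = 0
y8 = y7 AND y1 = 0 AND 0 = 0
y10 = x6 AND y5 AND y8 = 1 AND 0 AND 0 = 0
y11 = y5 NOR y3 = 0 NOR 0 = 1
y12 = y10 XOR y4 = 0 XOR 0 = 0

y2 = 1; y11 = 1; y12 = 0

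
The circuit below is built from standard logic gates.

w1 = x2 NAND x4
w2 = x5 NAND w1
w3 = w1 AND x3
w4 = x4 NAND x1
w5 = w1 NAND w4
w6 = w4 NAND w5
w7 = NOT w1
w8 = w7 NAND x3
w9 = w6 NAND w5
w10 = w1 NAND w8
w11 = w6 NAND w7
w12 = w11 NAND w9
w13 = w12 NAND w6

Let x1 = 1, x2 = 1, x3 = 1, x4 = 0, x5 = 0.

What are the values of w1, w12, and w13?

w1 = 1, w12 = 0, w13 = 1

w1 = x2 NAND x4 = 1 NAND 0 = 1
w4 = x4 NAND x1 = 0 NAND 1 = 1
w5 = w1 NAND w4 = 1 NAND 1 = 0
w6 = w4 NAND w5 = 1 NAND 0 = 1
w7 = NOT w1 = NOT 1 = 0
w9 = w6 NAND w5 = 1 NAND 0 = 1
w11 = w6 NAND w7 = 1 NAND 0 = 1
w12 = w11 NAND w9 = 1 NAND 1 = 0
w13 = w12 NAND w6 = 0 NAND 1 = 1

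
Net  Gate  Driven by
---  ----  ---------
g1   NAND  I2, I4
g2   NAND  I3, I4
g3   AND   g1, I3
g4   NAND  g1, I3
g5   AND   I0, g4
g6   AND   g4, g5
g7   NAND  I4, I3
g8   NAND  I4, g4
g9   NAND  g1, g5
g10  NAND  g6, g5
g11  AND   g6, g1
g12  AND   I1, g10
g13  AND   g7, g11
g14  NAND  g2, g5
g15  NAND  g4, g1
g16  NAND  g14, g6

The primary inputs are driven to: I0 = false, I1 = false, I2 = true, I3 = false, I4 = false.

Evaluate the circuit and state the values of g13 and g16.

g13 = false, g16 = true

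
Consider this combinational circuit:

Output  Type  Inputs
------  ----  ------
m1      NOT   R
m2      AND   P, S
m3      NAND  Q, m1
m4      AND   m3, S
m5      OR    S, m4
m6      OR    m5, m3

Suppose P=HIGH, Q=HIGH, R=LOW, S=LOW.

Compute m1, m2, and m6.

m1 = HIGH  m2 = LOW  m6 = LOW

m1 = NOT R = NOT LOW = HIGH
m2 = P AND S = HIGH AND LOW = LOW
m3 = Q NAND m1 = HIGH NAND HIGH = LOW
m4 = m3 AND S = LOW AND LOW = LOW
m5 = S OR m4 = LOW OR LOW = LOW
m6 = m5 OR m3 = LOW OR LOW = LOW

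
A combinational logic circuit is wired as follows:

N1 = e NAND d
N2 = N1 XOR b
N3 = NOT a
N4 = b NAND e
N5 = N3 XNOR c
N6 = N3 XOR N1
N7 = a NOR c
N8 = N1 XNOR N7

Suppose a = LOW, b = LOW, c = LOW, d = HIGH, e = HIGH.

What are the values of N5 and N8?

N1 = e NAND d = HIGH NAND HIGH = LOW
N3 = NOT a = NOT LOW = HIGH
N5 = N3 XNOR c = HIGH XNOR LOW = LOW
N7 = a NOR c = LOW NOR LOW = HIGH
N8 = N1 XNOR N7 = LOW XNOR HIGH = LOW

N5 = LOW  N8 = LOW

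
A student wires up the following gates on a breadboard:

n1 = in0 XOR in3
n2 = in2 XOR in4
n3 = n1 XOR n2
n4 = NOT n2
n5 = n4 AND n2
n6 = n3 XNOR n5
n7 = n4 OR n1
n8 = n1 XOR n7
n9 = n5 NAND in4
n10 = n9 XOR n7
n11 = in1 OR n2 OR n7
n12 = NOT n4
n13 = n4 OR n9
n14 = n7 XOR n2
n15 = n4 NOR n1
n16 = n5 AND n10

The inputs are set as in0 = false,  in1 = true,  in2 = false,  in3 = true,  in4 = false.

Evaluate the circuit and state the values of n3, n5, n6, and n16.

n3 = true, n5 = false, n6 = false, n16 = false

n1 = in0 XOR in3 = false XOR true = true
n2 = in2 XOR in4 = false XOR false = false
n3 = n1 XOR n2 = true XOR false = true
n4 = NOT n2 = NOT false = true
n5 = n4 AND n2 = true AND false = false
n6 = n3 XNOR n5 = true XNOR false = false
n7 = n4 OR n1 = true OR true = true
n9 = n5 NAND in4 = false NAND false = true
n10 = n9 XOR n7 = true XOR true = false
n16 = n5 AND n10 = false AND false = false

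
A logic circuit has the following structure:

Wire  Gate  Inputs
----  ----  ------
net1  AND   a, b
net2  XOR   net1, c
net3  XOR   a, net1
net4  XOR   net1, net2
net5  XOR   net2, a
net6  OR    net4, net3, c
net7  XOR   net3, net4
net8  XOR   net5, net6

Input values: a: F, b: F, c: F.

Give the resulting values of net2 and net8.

net2 = F  net8 = F

net1 = a AND b = F AND F = F
net2 = net1 XOR c = F XOR F = F
net3 = a XOR net1 = F XOR F = F
net4 = net1 XOR net2 = F XOR F = F
net5 = net2 XOR a = F XOR F = F
net6 = net4 OR net3 OR c = F OR F OR F = F
net8 = net5 XOR net6 = F XOR F = F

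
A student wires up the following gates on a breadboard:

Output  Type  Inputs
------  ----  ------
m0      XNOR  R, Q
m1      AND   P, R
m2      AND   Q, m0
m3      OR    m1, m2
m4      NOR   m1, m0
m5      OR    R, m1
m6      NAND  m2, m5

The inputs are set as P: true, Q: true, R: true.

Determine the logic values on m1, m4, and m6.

m1 = true; m4 = false; m6 = false

m0 = R XNOR Q = true XNOR true = true
m1 = P AND R = true AND true = true
m2 = Q AND m0 = true AND true = true
m4 = m1 NOR m0 = true NOR true = false
m5 = R OR m1 = true OR true = true
m6 = m2 NAND m5 = true NAND true = false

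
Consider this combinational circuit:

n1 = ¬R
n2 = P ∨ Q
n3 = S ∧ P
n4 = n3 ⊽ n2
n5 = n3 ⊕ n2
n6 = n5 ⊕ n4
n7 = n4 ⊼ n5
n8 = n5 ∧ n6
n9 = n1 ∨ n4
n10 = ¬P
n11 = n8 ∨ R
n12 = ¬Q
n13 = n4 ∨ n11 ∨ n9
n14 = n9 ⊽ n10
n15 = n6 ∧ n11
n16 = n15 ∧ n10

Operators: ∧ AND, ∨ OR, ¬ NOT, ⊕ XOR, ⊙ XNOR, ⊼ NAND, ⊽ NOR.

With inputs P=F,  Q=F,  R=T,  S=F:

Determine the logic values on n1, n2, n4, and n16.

n1 = F; n2 = F; n4 = T; n16 = T

n1 = NOT R = NOT T = F
n2 = P OR Q = F OR F = F
n3 = S AND P = F AND F = F
n4 = n3 NOR n2 = F NOR F = T
n5 = n3 XOR n2 = F XOR F = F
n6 = n5 XOR n4 = F XOR T = T
n8 = n5 AND n6 = F AND T = F
n10 = NOT P = NOT F = T
n11 = n8 OR R = F OR T = T
n15 = n6 AND n11 = T AND T = T
n16 = n15 AND n10 = T AND T = T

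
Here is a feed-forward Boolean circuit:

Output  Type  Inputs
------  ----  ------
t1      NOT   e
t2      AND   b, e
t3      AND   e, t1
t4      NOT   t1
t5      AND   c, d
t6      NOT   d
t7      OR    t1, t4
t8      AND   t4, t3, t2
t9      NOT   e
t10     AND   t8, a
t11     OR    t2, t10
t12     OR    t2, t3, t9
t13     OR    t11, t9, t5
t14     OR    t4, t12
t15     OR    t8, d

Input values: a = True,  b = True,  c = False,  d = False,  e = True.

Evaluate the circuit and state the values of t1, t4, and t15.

t1 = False, t4 = True, t15 = False

t1 = NOT e = NOT True = False
t2 = b AND e = True AND True = True
t3 = e AND t1 = True AND False = False
t4 = NOT t1 = NOT False = True
t8 = t4 AND t3 AND t2 = True AND False AND True = False
t15 = t8 OR d = False OR False = False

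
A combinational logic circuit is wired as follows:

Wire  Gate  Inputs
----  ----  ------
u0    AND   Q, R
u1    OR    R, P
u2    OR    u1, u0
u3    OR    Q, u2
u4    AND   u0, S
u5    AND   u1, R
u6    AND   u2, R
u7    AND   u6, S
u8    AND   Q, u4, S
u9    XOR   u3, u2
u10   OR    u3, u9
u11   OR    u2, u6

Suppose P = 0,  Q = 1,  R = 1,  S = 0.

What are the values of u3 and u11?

u0 = Q AND R = 1 AND 1 = 1
u1 = R OR P = 1 OR 0 = 1
u2 = u1 OR u0 = 1 OR 1 = 1
u3 = Q OR u2 = 1 OR 1 = 1
u6 = u2 AND R = 1 AND 1 = 1
u11 = u2 OR u6 = 1 OR 1 = 1

u3 = 1; u11 = 1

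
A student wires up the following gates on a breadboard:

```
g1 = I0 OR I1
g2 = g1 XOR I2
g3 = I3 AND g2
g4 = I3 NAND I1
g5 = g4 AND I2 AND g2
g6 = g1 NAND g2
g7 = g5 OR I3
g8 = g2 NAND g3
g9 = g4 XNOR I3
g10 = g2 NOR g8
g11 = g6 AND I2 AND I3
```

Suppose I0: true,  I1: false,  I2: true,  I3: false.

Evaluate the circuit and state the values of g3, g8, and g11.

g3 = false, g8 = true, g11 = false

g1 = I0 OR I1 = true OR false = true
g2 = g1 XOR I2 = true XOR true = false
g3 = I3 AND g2 = false AND false = false
g6 = g1 NAND g2 = true NAND false = true
g8 = g2 NAND g3 = false NAND false = true
g11 = g6 AND I2 AND I3 = true AND true AND false = false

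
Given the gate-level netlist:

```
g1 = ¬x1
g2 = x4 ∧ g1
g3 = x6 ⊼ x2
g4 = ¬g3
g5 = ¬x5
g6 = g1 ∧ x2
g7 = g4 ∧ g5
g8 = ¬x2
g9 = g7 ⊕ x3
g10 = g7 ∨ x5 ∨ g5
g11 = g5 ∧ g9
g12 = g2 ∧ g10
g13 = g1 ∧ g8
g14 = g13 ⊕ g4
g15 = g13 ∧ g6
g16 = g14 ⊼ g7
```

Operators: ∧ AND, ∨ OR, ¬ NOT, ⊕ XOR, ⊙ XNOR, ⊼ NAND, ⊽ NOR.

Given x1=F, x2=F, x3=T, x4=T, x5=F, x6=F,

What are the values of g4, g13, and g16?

g1 = NOT x1 = NOT F = T
g3 = x6 NAND x2 = F NAND F = T
g4 = NOT g3 = NOT T = F
g5 = NOT x5 = NOT F = T
g7 = g4 AND g5 = F AND T = F
g8 = NOT x2 = NOT F = T
g13 = g1 AND g8 = T AND T = T
g14 = g13 XOR g4 = T XOR F = T
g16 = g14 NAND g7 = T NAND F = T

g4 = F  g13 = T  g16 = T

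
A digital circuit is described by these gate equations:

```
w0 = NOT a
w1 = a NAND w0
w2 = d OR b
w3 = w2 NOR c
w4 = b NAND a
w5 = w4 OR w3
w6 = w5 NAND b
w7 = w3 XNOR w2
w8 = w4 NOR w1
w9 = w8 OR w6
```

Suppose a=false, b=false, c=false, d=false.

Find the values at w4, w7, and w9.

w4 = true  w7 = false  w9 = true

w0 = NOT a = NOT false = true
w1 = a NAND w0 = false NAND true = true
w2 = d OR b = false OR false = false
w3 = w2 NOR c = false NOR false = true
w4 = b NAND a = false NAND false = true
w5 = w4 OR w3 = true OR true = true
w6 = w5 NAND b = true NAND false = true
w7 = w3 XNOR w2 = true XNOR false = false
w8 = w4 NOR w1 = true NOR true = false
w9 = w8 OR w6 = false OR true = true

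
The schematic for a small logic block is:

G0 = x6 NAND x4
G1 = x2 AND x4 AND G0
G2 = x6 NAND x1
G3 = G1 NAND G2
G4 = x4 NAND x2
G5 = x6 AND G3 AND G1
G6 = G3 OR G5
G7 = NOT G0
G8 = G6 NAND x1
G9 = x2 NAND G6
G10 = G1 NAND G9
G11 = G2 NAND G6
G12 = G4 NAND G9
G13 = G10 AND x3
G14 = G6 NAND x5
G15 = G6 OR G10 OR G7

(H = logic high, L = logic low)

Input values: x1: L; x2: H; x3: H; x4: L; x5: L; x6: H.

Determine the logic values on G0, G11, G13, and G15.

G0 = x6 NAND x4 = H NAND L = H
G1 = x2 AND x4 AND G0 = H AND L AND H = L
G2 = x6 NAND x1 = H NAND L = H
G3 = G1 NAND G2 = L NAND H = H
G5 = x6 AND G3 AND G1 = H AND H AND L = L
G6 = G3 OR G5 = H OR L = H
G7 = NOT G0 = NOT H = L
G9 = x2 NAND G6 = H NAND H = L
G10 = G1 NAND G9 = L NAND L = H
G11 = G2 NAND G6 = H NAND H = L
G13 = G10 AND x3 = H AND H = H
G15 = G6 OR G10 OR G7 = H OR H OR L = H

G0 = H; G11 = L; G13 = H; G15 = H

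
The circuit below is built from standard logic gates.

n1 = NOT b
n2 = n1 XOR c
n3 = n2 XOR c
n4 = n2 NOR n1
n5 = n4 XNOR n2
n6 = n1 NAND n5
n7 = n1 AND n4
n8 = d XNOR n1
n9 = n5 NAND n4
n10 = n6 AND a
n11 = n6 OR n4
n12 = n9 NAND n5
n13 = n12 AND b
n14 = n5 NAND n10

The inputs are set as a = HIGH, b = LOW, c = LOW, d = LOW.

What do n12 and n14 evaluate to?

n12 = HIGH, n14 = HIGH

n1 = NOT b = NOT LOW = HIGH
n2 = n1 XOR c = HIGH XOR LOW = HIGH
n4 = n2 NOR n1 = HIGH NOR HIGH = LOW
n5 = n4 XNOR n2 = LOW XNOR HIGH = LOW
n6 = n1 NAND n5 = HIGH NAND LOW = HIGH
n9 = n5 NAND n4 = LOW NAND LOW = HIGH
n10 = n6 AND a = HIGH AND HIGH = HIGH
n12 = n9 NAND n5 = HIGH NAND LOW = HIGH
n14 = n5 NAND n10 = LOW NAND HIGH = HIGH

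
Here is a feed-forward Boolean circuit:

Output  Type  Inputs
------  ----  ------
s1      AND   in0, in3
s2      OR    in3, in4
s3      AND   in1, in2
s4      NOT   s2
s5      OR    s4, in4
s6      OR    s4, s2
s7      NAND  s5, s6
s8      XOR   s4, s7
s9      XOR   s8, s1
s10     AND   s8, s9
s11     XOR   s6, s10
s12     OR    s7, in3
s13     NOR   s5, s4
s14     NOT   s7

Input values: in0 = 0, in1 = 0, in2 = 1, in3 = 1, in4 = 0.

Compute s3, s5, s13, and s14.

s3 = 0, s5 = 0, s13 = 1, s14 = 0

s2 = in3 OR in4 = 1 OR 0 = 1
s3 = in1 AND in2 = 0 AND 1 = 0
s4 = NOT s2 = NOT 1 = 0
s5 = s4 OR in4 = 0 OR 0 = 0
s6 = s4 OR s2 = 0 OR 1 = 1
s7 = s5 NAND s6 = 0 NAND 1 = 1
s13 = s5 NOR s4 = 0 NOR 0 = 1
s14 = NOT s7 = NOT 1 = 0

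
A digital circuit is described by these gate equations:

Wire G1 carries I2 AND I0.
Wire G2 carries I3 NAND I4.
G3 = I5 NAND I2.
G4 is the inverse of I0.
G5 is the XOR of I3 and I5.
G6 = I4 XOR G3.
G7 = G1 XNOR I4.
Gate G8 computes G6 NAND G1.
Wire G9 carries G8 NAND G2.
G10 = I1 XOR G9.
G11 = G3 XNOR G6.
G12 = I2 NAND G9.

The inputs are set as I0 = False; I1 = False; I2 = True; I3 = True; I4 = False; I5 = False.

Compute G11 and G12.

G11 = True, G12 = True

G1 = I2 AND I0 = True AND False = False
G2 = I3 NAND I4 = True NAND False = True
G3 = I5 NAND I2 = False NAND True = True
G6 = I4 XOR G3 = False XOR True = True
G8 = G6 NAND G1 = True NAND False = True
G9 = G8 NAND G2 = True NAND True = False
G11 = G3 XNOR G6 = True XNOR True = True
G12 = I2 NAND G9 = True NAND False = True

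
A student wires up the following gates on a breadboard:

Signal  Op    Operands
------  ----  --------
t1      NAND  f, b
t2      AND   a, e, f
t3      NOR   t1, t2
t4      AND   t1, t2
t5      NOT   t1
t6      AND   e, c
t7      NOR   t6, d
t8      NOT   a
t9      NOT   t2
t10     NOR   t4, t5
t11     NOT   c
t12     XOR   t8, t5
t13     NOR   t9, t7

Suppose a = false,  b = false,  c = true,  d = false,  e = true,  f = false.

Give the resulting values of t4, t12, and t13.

t1 = f NAND b = false NAND false = true
t2 = a AND e AND f = false AND true AND false = false
t4 = t1 AND t2 = true AND false = false
t5 = NOT t1 = NOT true = false
t6 = e AND c = true AND true = true
t7 = t6 NOR d = true NOR false = false
t8 = NOT a = NOT false = true
t9 = NOT t2 = NOT false = true
t12 = t8 XOR t5 = true XOR false = true
t13 = t9 NOR t7 = true NOR false = false

t4 = false, t12 = true, t13 = false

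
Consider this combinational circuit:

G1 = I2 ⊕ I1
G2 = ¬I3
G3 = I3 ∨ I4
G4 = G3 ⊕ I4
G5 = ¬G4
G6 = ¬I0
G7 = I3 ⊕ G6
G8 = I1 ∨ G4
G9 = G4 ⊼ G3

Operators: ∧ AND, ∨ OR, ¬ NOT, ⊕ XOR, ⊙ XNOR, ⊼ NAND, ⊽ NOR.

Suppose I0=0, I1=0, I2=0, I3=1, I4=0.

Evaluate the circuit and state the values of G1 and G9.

G1 = I2 XOR I1 = 0 XOR 0 = 0
G3 = I3 OR I4 = 1 OR 0 = 1
G4 = G3 XOR I4 = 1 XOR 0 = 1
G9 = G4 NAND G3 = 1 NAND 1 = 0

G1 = 0, G9 = 0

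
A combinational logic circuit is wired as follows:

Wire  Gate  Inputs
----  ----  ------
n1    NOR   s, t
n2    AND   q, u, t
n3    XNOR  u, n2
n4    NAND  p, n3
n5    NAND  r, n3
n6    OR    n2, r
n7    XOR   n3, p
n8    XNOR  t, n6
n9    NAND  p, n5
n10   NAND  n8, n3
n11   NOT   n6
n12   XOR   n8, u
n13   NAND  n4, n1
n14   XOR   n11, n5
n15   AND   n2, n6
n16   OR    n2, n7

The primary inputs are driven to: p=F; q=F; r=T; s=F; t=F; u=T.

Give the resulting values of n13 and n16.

n1 = s NOR t = F NOR F = T
n2 = q AND u AND t = F AND T AND F = F
n3 = u XNOR n2 = T XNOR F = F
n4 = p NAND n3 = F NAND F = T
n7 = n3 XOR p = F XOR F = F
n13 = n4 NAND n1 = T NAND T = F
n16 = n2 OR n7 = F OR F = F

n13 = F, n16 = F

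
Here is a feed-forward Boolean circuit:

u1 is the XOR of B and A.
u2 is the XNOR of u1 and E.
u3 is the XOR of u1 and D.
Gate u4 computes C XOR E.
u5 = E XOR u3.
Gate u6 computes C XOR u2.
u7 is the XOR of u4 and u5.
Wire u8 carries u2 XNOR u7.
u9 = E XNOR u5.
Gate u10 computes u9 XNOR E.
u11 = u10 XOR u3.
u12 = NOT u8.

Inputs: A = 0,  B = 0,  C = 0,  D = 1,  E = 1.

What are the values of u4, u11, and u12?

u4 = 1  u11 = 1  u12 = 1

u1 = B XOR A = 0 XOR 0 = 0
u2 = u1 XNOR E = 0 XNOR 1 = 0
u3 = u1 XOR D = 0 XOR 1 = 1
u4 = C XOR E = 0 XOR 1 = 1
u5 = E XOR u3 = 1 XOR 1 = 0
u7 = u4 XOR u5 = 1 XOR 0 = 1
u8 = u2 XNOR u7 = 0 XNOR 1 = 0
u9 = E XNOR u5 = 1 XNOR 0 = 0
u10 = u9 XNOR E = 0 XNOR 1 = 0
u11 = u10 XOR u3 = 0 XOR 1 = 1
u12 = NOT u8 = NOT 0 = 1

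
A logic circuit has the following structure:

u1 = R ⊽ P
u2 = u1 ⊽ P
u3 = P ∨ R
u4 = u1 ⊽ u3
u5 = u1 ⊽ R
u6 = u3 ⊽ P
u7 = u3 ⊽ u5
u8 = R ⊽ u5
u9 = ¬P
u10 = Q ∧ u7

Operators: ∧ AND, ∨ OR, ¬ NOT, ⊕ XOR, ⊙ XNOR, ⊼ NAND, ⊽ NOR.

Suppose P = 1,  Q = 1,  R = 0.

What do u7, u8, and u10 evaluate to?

u1 = R NOR P = 0 NOR 1 = 0
u3 = P OR R = 1 OR 0 = 1
u5 = u1 NOR R = 0 NOR 0 = 1
u7 = u3 NOR u5 = 1 NOR 1 = 0
u8 = R NOR u5 = 0 NOR 1 = 0
u10 = Q AND u7 = 1 AND 0 = 0

u7 = 0; u8 = 0; u10 = 0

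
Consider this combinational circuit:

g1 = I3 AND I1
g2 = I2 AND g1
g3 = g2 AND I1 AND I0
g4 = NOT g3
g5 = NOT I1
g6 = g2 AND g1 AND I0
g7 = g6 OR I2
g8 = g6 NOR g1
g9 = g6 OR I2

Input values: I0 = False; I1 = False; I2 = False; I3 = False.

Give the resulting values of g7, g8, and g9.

g7 = False  g8 = True  g9 = False

g1 = I3 AND I1 = False AND False = False
g2 = I2 AND g1 = False AND False = False
g6 = g2 AND g1 AND I0 = False AND False AND False = False
g7 = g6 OR I2 = False OR False = False
g8 = g6 NOR g1 = False NOR False = True
g9 = g6 OR I2 = False OR False = False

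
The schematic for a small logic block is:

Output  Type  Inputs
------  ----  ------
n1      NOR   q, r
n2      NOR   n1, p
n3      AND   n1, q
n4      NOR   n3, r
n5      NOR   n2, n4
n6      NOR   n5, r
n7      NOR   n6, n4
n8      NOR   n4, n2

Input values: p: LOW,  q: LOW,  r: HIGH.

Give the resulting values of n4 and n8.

n1 = q NOR r = LOW NOR HIGH = LOW
n2 = n1 NOR p = LOW NOR LOW = HIGH
n3 = n1 AND q = LOW AND LOW = LOW
n4 = n3 NOR r = LOW NOR HIGH = LOW
n8 = n4 NOR n2 = LOW NOR HIGH = LOW

n4 = LOW, n8 = LOW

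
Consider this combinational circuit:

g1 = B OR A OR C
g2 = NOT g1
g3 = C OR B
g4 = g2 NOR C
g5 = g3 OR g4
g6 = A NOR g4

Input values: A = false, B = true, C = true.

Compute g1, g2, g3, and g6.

g1 = B OR A OR C = true OR false OR true = true
g2 = NOT g1 = NOT true = false
g3 = C OR B = true OR true = true
g4 = g2 NOR C = false NOR true = false
g6 = A NOR g4 = false NOR false = true

g1 = true; g2 = false; g3 = true; g6 = true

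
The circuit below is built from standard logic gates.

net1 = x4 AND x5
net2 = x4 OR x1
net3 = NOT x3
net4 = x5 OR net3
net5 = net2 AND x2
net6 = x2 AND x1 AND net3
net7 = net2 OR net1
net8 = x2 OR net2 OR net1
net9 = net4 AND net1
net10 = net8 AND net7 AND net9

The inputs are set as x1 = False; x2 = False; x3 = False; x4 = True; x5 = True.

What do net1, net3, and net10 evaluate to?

net1 = True, net3 = True, net10 = True

net1 = x4 AND x5 = True AND True = True
net2 = x4 OR x1 = True OR False = True
net3 = NOT x3 = NOT False = True
net4 = x5 OR net3 = True OR True = True
net7 = net2 OR net1 = True OR True = True
net8 = x2 OR net2 OR net1 = False OR True OR True = True
net9 = net4 AND net1 = True AND True = True
net10 = net8 AND net7 AND net9 = True AND True AND True = True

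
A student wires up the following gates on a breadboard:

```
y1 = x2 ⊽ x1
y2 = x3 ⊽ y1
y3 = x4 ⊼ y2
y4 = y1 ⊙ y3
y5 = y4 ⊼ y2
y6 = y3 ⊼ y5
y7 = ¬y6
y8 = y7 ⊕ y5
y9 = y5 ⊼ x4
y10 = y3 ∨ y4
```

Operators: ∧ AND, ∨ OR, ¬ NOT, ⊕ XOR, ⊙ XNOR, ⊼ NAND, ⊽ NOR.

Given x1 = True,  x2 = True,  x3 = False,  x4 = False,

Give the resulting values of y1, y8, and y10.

y1 = False, y8 = False, y10 = True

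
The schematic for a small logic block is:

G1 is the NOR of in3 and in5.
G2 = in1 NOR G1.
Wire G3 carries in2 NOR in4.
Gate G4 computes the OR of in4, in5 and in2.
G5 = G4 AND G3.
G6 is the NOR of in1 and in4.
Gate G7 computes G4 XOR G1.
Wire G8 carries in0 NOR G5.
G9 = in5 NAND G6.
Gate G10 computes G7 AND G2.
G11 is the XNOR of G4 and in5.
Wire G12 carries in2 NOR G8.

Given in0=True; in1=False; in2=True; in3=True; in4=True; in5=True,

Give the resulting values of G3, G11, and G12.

G3 = in2 NOR in4 = True NOR True = False
G4 = in4 OR in5 OR in2 = True OR True OR True = True
G5 = G4 AND G3 = True AND False = False
G8 = in0 NOR G5 = True NOR False = False
G11 = G4 XNOR in5 = True XNOR True = True
G12 = in2 NOR G8 = True NOR False = False

G3 = False; G11 = True; G12 = False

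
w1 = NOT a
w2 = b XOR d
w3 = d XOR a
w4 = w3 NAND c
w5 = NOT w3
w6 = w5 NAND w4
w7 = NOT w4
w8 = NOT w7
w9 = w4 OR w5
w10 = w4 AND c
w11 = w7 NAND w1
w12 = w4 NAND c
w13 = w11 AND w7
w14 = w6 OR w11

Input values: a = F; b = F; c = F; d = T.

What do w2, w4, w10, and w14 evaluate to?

w2 = T  w4 = T  w10 = F  w14 = T

w1 = NOT a = NOT F = T
w2 = b XOR d = F XOR T = T
w3 = d XOR a = T XOR F = T
w4 = w3 NAND c = T NAND F = T
w5 = NOT w3 = NOT T = F
w6 = w5 NAND w4 = F NAND T = T
w7 = NOT w4 = NOT T = F
w10 = w4 AND c = T AND F = F
w11 = w7 NAND w1 = F NAND T = T
w14 = w6 OR w11 = T OR T = T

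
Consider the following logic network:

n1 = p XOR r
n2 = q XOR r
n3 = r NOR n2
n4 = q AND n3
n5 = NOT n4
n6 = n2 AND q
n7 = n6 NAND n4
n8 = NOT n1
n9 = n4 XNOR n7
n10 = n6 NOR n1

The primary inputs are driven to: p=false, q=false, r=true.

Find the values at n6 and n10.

n6 = false, n10 = false

n1 = p XOR r = false XOR true = true
n2 = q XOR r = false XOR true = true
n6 = n2 AND q = true AND false = false
n10 = n6 NOR n1 = false NOR true = false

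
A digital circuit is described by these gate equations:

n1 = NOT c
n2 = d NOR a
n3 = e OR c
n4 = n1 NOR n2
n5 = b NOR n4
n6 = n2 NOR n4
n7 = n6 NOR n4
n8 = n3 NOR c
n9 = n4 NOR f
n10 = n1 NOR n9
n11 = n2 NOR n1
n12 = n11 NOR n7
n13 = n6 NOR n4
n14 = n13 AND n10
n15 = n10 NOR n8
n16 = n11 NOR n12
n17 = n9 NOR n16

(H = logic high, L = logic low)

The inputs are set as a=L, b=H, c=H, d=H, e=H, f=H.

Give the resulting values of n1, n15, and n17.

n1 = NOT c = NOT H = L
n2 = d NOR a = H NOR L = L
n3 = e OR c = H OR H = H
n4 = n1 NOR n2 = L NOR L = H
n6 = n2 NOR n4 = L NOR H = L
n7 = n6 NOR n4 = L NOR H = L
n8 = n3 NOR c = H NOR H = L
n9 = n4 NOR f = H NOR H = L
n10 = n1 NOR n9 = L NOR L = H
n11 = n2 NOR n1 = L NOR L = H
n12 = n11 NOR n7 = H NOR L = L
n15 = n10 NOR n8 = H NOR L = L
n16 = n11 NOR n12 = H NOR L = L
n17 = n9 NOR n16 = L NOR L = H

n1 = L  n15 = L  n17 = H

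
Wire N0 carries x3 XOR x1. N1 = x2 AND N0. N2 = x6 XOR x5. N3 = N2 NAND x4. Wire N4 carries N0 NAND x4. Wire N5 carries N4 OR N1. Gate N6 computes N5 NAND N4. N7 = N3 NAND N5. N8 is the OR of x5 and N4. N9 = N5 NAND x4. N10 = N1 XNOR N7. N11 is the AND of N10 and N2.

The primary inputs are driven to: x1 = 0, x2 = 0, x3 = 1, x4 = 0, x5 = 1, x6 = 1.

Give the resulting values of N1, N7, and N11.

N1 = 0, N7 = 0, N11 = 0

N0 = x3 XOR x1 = 1 XOR 0 = 1
N1 = x2 AND N0 = 0 AND 1 = 0
N2 = x6 XOR x5 = 1 XOR 1 = 0
N3 = N2 NAND x4 = 0 NAND 0 = 1
N4 = N0 NAND x4 = 1 NAND 0 = 1
N5 = N4 OR N1 = 1 OR 0 = 1
N7 = N3 NAND N5 = 1 NAND 1 = 0
N10 = N1 XNOR N7 = 0 XNOR 0 = 1
N11 = N10 AND N2 = 1 AND 0 = 0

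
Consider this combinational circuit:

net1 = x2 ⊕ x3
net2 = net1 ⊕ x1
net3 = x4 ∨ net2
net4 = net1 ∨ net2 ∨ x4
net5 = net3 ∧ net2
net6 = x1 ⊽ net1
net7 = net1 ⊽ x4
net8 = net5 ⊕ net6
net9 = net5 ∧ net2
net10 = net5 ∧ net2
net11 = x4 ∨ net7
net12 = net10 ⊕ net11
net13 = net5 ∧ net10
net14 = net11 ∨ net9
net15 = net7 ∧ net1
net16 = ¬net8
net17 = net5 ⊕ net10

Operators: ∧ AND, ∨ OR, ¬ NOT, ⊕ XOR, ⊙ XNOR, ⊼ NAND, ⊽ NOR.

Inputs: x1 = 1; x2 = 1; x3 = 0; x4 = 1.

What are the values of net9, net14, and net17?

net9 = 0  net14 = 1  net17 = 0

net1 = x2 XOR x3 = 1 XOR 0 = 1
net2 = net1 XOR x1 = 1 XOR 1 = 0
net3 = x4 OR net2 = 1 OR 0 = 1
net5 = net3 AND net2 = 1 AND 0 = 0
net7 = net1 NOR x4 = 1 NOR 1 = 0
net9 = net5 AND net2 = 0 AND 0 = 0
net10 = net5 AND net2 = 0 AND 0 = 0
net11 = x4 OR net7 = 1 OR 0 = 1
net14 = net11 OR net9 = 1 OR 0 = 1
net17 = net5 XOR net10 = 0 XOR 0 = 0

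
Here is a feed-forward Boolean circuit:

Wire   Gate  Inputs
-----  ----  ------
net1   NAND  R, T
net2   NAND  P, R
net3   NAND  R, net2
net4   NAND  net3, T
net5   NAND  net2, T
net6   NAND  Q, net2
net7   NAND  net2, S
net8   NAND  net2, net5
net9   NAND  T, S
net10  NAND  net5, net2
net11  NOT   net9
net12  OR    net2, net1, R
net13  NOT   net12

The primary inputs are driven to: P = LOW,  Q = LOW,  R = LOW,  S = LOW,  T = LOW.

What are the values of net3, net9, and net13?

net3 = HIGH, net9 = HIGH, net13 = LOW

net1 = R NAND T = LOW NAND LOW = HIGH
net2 = P NAND R = LOW NAND LOW = HIGH
net3 = R NAND net2 = LOW NAND HIGH = HIGH
net9 = T NAND S = LOW NAND LOW = HIGH
net12 = net2 OR net1 OR R = HIGH OR HIGH OR LOW = HIGH
net13 = NOT net12 = NOT HIGH = LOW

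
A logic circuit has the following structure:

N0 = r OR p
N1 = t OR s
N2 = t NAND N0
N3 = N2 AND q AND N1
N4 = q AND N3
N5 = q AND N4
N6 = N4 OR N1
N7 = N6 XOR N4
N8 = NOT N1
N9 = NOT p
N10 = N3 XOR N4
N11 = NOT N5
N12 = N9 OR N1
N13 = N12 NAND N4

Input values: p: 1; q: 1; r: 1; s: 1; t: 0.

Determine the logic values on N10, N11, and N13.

N0 = r OR p = 1 OR 1 = 1
N1 = t OR s = 0 OR 1 = 1
N2 = t NAND N0 = 0 NAND 1 = 1
N3 = N2 AND q AND N1 = 1 AND 1 AND 1 = 1
N4 = q AND N3 = 1 AND 1 = 1
N5 = q AND N4 = 1 AND 1 = 1
N9 = NOT p = NOT 1 = 0
N10 = N3 XOR N4 = 1 XOR 1 = 0
N11 = NOT N5 = NOT 1 = 0
N12 = N9 OR N1 = 0 OR 1 = 1
N13 = N12 NAND N4 = 1 NAND 1 = 0

N10 = 0, N11 = 0, N13 = 0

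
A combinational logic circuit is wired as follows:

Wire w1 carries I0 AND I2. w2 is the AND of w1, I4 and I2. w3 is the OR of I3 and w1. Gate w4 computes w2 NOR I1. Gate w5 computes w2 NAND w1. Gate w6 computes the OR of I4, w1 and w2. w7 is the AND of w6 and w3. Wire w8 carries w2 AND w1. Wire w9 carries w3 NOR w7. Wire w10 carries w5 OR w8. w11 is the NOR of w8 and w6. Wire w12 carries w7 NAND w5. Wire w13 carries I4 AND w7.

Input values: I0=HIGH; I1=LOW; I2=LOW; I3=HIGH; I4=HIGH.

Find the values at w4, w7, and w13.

w1 = I0 AND I2 = HIGH AND LOW = LOW
w2 = w1 AND I4 AND I2 = LOW AND HIGH AND LOW = LOW
w3 = I3 OR w1 = HIGH OR LOW = HIGH
w4 = w2 NOR I1 = LOW NOR LOW = HIGH
w6 = I4 OR w1 OR w2 = HIGH OR LOW OR LOW = HIGH
w7 = w6 AND w3 = HIGH AND HIGH = HIGH
w13 = I4 AND w7 = HIGH AND HIGH = HIGH

w4 = HIGH, w7 = HIGH, w13 = HIGH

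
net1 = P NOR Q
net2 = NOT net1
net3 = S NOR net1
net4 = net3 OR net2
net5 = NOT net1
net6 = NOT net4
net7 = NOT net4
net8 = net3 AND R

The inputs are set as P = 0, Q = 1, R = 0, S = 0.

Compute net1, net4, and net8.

net1 = 0; net4 = 1; net8 = 0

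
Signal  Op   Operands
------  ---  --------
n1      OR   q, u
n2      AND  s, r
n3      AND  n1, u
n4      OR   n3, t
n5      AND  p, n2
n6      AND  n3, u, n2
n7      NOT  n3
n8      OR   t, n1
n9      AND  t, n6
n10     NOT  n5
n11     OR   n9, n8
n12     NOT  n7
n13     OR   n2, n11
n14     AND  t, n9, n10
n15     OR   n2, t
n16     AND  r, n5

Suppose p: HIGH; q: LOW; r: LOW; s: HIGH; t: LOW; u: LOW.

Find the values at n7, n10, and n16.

n7 = HIGH, n10 = HIGH, n16 = LOW

n1 = q OR u = LOW OR LOW = LOW
n2 = s AND r = HIGH AND LOW = LOW
n3 = n1 AND u = LOW AND LOW = LOW
n5 = p AND n2 = HIGH AND LOW = LOW
n7 = NOT n3 = NOT LOW = HIGH
n10 = NOT n5 = NOT LOW = HIGH
n16 = r AND n5 = LOW AND LOW = LOW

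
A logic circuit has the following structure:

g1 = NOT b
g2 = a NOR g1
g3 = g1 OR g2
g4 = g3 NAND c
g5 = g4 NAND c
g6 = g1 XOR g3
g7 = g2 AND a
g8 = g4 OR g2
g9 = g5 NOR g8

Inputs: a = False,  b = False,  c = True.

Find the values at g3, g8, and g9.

g3 = True  g8 = False  g9 = False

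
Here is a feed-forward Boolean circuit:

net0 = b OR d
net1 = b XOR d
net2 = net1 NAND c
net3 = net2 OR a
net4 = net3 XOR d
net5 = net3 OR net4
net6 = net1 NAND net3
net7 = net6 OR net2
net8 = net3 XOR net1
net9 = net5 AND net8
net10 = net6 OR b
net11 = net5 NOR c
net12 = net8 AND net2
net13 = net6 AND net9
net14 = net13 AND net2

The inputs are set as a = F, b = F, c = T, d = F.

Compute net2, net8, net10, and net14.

net2 = T, net8 = T, net10 = T, net14 = T

net1 = b XOR d = F XOR F = F
net2 = net1 NAND c = F NAND T = T
net3 = net2 OR a = T OR F = T
net4 = net3 XOR d = T XOR F = T
net5 = net3 OR net4 = T OR T = T
net6 = net1 NAND net3 = F NAND T = T
net8 = net3 XOR net1 = T XOR F = T
net9 = net5 AND net8 = T AND T = T
net10 = net6 OR b = T OR F = T
net13 = net6 AND net9 = T AND T = T
net14 = net13 AND net2 = T AND T = T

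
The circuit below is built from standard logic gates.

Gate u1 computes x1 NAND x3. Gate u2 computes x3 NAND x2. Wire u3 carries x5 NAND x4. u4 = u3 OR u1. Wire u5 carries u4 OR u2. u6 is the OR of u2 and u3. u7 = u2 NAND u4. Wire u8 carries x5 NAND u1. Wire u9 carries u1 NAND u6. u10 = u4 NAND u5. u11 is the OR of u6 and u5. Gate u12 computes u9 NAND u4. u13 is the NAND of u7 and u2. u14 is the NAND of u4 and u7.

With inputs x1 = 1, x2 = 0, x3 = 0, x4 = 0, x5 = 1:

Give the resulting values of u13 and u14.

u13 = 1, u14 = 1

u1 = x1 NAND x3 = 1 NAND 0 = 1
u2 = x3 NAND x2 = 0 NAND 0 = 1
u3 = x5 NAND x4 = 1 NAND 0 = 1
u4 = u3 OR u1 = 1 OR 1 = 1
u7 = u2 NAND u4 = 1 NAND 1 = 0
u13 = u7 NAND u2 = 0 NAND 1 = 1
u14 = u4 NAND u7 = 1 NAND 0 = 1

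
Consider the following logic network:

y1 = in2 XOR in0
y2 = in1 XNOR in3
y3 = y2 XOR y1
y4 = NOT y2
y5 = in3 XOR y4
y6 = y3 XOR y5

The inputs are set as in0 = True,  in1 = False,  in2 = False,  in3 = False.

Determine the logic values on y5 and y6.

y5 = False, y6 = False

y1 = in2 XOR in0 = False XOR True = True
y2 = in1 XNOR in3 = False XNOR False = True
y3 = y2 XOR y1 = True XOR True = False
y4 = NOT y2 = NOT True = False
y5 = in3 XOR y4 = False XOR False = False
y6 = y3 XOR y5 = False XOR False = False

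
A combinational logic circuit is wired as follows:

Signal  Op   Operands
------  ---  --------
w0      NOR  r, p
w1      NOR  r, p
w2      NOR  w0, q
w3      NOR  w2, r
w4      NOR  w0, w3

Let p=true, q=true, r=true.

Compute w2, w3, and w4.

w0 = r NOR p = true NOR true = false
w2 = w0 NOR q = false NOR true = false
w3 = w2 NOR r = false NOR true = false
w4 = w0 NOR w3 = false NOR false = true

w2 = false; w3 = false; w4 = true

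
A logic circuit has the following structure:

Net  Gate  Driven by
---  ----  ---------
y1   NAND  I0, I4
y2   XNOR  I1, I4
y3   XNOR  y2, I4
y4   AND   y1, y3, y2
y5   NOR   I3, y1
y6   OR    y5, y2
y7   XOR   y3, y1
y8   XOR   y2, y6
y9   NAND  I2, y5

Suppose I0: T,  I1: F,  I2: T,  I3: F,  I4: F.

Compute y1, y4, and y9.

y1 = T; y4 = F; y9 = T

y1 = I0 NAND I4 = T NAND F = T
y2 = I1 XNOR I4 = F XNOR F = T
y3 = y2 XNOR I4 = T XNOR F = F
y4 = y1 AND y3 AND y2 = T AND F AND T = F
y5 = I3 NOR y1 = F NOR T = F
y9 = I2 NAND y5 = T NAND F = T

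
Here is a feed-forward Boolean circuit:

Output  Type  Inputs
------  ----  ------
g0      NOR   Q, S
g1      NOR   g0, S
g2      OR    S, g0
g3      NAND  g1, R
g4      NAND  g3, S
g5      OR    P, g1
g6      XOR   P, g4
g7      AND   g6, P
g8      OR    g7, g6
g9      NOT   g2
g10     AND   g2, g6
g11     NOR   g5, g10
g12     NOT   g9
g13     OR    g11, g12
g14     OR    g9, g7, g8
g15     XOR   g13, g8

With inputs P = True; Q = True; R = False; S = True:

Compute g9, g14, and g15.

g0 = Q NOR S = True NOR True = False
g1 = g0 NOR S = False NOR True = False
g2 = S OR g0 = True OR False = True
g3 = g1 NAND R = False NAND False = True
g4 = g3 NAND S = True NAND True = False
g5 = P OR g1 = True OR False = True
g6 = P XOR g4 = True XOR False = True
g7 = g6 AND P = True AND True = True
g8 = g7 OR g6 = True OR True = True
g9 = NOT g2 = NOT True = False
g10 = g2 AND g6 = True AND True = True
g11 = g5 NOR g10 = True NOR True = False
g12 = NOT g9 = NOT False = True
g13 = g11 OR g12 = False OR True = True
g14 = g9 OR g7 OR g8 = False OR True OR True = True
g15 = g13 XOR g8 = True XOR True = False

g9 = False; g14 = True; g15 = False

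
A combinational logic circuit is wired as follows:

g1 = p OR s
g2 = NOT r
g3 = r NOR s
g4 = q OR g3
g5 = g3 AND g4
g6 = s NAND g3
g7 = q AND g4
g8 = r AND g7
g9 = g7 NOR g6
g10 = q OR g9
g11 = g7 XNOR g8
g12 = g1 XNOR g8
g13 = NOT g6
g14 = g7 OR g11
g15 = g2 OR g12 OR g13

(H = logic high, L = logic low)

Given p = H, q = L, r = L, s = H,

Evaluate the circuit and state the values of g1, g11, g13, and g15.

g1 = H, g11 = H, g13 = L, g15 = H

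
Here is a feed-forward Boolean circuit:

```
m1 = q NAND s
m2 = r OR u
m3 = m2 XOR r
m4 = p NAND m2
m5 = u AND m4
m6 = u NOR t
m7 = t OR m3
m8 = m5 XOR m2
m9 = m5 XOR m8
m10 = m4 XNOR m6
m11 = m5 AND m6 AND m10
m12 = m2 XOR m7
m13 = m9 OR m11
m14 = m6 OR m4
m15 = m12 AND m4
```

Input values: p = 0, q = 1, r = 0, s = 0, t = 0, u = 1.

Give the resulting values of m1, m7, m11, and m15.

m1 = 1  m7 = 1  m11 = 0  m15 = 0

m1 = q NAND s = 1 NAND 0 = 1
m2 = r OR u = 0 OR 1 = 1
m3 = m2 XOR r = 1 XOR 0 = 1
m4 = p NAND m2 = 0 NAND 1 = 1
m5 = u AND m4 = 1 AND 1 = 1
m6 = u NOR t = 1 NOR 0 = 0
m7 = t OR m3 = 0 OR 1 = 1
m10 = m4 XNOR m6 = 1 XNOR 0 = 0
m11 = m5 AND m6 AND m10 = 1 AND 0 AND 0 = 0
m12 = m2 XOR m7 = 1 XOR 1 = 0
m15 = m12 AND m4 = 0 AND 1 = 0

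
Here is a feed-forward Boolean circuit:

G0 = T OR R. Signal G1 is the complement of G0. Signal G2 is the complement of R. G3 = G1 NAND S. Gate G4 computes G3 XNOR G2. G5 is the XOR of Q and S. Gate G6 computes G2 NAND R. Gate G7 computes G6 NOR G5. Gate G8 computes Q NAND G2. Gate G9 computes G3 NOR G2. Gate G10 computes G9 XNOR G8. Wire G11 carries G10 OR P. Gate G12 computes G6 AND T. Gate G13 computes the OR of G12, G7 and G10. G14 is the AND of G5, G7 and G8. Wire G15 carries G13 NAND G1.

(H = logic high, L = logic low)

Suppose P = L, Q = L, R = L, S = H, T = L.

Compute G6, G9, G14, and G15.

G0 = T OR R = L OR L = L
G1 = NOT G0 = NOT L = H
G2 = NOT R = NOT L = H
G3 = G1 NAND S = H NAND H = L
G5 = Q XOR S = L XOR H = H
G6 = G2 NAND R = H NAND L = H
G7 = G6 NOR G5 = H NOR H = L
G8 = Q NAND G2 = L NAND H = H
G9 = G3 NOR G2 = L NOR H = L
G10 = G9 XNOR G8 = L XNOR H = L
G12 = G6 AND T = H AND L = L
G13 = G12 OR G7 OR G10 = L OR L OR L = L
G14 = G5 AND G7 AND G8 = H AND L AND H = L
G15 = G13 NAND G1 = L NAND H = H

G6 = H  G9 = L  G14 = L  G15 = H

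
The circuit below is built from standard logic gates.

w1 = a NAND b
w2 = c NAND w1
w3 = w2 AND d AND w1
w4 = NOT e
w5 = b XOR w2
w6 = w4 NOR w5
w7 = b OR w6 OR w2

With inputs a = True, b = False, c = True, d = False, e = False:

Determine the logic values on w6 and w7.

w6 = False; w7 = False

w1 = a NAND b = True NAND False = True
w2 = c NAND w1 = True NAND True = False
w4 = NOT e = NOT False = True
w5 = b XOR w2 = False XOR False = False
w6 = w4 NOR w5 = True NOR False = False
w7 = b OR w6 OR w2 = False OR False OR False = False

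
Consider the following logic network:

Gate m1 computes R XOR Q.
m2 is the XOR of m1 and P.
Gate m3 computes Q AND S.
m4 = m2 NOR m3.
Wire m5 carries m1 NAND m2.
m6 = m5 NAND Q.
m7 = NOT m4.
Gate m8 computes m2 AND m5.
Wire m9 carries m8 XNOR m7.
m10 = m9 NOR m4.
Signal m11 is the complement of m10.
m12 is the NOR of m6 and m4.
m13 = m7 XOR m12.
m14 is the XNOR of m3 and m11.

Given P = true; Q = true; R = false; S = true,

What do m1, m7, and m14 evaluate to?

m1 = true; m7 = true; m14 = false

m1 = R XOR Q = false XOR true = true
m2 = m1 XOR P = true XOR true = false
m3 = Q AND S = true AND true = true
m4 = m2 NOR m3 = false NOR true = false
m5 = m1 NAND m2 = true NAND false = true
m7 = NOT m4 = NOT false = true
m8 = m2 AND m5 = false AND true = false
m9 = m8 XNOR m7 = false XNOR true = false
m10 = m9 NOR m4 = false NOR false = true
m11 = NOT m10 = NOT true = false
m14 = m3 XNOR m11 = true XNOR false = false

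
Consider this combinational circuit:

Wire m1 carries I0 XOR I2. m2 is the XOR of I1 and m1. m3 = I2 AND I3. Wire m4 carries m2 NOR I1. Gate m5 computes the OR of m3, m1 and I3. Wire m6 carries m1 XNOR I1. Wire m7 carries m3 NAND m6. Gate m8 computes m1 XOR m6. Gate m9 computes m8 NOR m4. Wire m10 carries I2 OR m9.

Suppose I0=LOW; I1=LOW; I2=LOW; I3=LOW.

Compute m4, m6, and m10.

m1 = I0 XOR I2 = LOW XOR LOW = LOW
m2 = I1 XOR m1 = LOW XOR LOW = LOW
m4 = m2 NOR I1 = LOW NOR LOW = HIGH
m6 = m1 XNOR I1 = LOW XNOR LOW = HIGH
m8 = m1 XOR m6 = LOW XOR HIGH = HIGH
m9 = m8 NOR m4 = HIGH NOR HIGH = LOW
m10 = I2 OR m9 = LOW OR LOW = LOW

m4 = HIGH  m6 = HIGH  m10 = LOW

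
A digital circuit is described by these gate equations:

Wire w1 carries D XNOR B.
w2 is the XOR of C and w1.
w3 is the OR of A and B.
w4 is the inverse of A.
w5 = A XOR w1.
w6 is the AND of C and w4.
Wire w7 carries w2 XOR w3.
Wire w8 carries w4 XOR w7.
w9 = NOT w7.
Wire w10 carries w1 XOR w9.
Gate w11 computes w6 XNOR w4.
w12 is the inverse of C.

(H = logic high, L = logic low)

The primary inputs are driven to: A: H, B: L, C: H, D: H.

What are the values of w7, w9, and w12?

w1 = D XNOR B = H XNOR L = L
w2 = C XOR w1 = H XOR L = H
w3 = A OR B = H OR L = H
w7 = w2 XOR w3 = H XOR H = L
w9 = NOT w7 = NOT L = H
w12 = NOT C = NOT H = L

w7 = L; w9 = H; w12 = L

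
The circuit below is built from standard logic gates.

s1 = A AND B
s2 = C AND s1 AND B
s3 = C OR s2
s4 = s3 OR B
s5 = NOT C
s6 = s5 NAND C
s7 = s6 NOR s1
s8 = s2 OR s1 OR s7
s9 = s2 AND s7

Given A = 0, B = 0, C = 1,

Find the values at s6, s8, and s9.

s6 = 1; s8 = 0; s9 = 0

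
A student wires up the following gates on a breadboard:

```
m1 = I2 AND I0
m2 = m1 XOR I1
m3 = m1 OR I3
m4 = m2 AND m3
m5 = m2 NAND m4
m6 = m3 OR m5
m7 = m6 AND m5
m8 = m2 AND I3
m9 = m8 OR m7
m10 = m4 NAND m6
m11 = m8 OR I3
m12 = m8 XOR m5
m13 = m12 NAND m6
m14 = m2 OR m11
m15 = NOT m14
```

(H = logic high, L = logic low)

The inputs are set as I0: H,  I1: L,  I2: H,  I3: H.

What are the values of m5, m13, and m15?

m1 = I2 AND I0 = H AND H = H
m2 = m1 XOR I1 = H XOR L = H
m3 = m1 OR I3 = H OR H = H
m4 = m2 AND m3 = H AND H = H
m5 = m2 NAND m4 = H NAND H = L
m6 = m3 OR m5 = H OR L = H
m8 = m2 AND I3 = H AND H = H
m11 = m8 OR I3 = H OR H = H
m12 = m8 XOR m5 = H XOR L = H
m13 = m12 NAND m6 = H NAND H = L
m14 = m2 OR m11 = H OR H = H
m15 = NOT m14 = NOT H = L

m5 = L  m13 = L  m15 = L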